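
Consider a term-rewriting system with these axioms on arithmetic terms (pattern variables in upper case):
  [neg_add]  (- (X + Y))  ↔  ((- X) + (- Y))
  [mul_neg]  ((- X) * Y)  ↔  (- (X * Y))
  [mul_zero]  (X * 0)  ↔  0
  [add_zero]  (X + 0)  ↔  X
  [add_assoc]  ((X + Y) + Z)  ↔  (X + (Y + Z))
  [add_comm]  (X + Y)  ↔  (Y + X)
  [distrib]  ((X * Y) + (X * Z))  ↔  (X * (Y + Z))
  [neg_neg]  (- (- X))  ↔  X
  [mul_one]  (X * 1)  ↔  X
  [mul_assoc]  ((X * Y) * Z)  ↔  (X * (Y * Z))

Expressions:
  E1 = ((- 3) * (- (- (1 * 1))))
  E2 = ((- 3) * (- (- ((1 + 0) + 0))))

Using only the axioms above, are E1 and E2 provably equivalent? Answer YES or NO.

YES

(1) (- (- (1 * 1)))  =[neg_neg →]=  (1 * 1)    ⊢ ((- 3) * (1 * 1))
(2) (1 * 1)  =[mul_one →]=  1    ⊢ ((- 3) * 1)
(3) 1  =[add_zero ←]=  (1 + 0)    ⊢ ((- 3) * (1 + 0))
(4) 1  =[add_zero ←]=  (1 + 0)    ⊢ ((- 3) * ((1 + 0) + 0))
(5) ((1 + 0) + 0)  =[neg_neg ←]=  (- (- ((1 + 0) + 0)))    ⊢ E2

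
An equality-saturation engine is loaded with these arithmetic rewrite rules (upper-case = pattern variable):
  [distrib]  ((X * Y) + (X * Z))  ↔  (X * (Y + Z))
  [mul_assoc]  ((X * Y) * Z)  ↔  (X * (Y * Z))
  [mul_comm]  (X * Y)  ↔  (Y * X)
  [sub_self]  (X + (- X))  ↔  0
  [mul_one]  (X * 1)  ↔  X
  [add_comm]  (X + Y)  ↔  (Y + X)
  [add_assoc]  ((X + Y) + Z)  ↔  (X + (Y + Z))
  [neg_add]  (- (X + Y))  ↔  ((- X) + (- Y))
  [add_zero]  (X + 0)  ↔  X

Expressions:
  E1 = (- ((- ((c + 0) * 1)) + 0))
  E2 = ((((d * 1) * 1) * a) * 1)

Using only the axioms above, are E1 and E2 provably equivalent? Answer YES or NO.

NO

The axioms are sound identities: if E1 ↔* E2 then E1 and E2 evaluate identically under any assignment.
Under a=0, c=1, d=0: E1 evaluates to 1, E2 to 0. Distinct ⇒ no rewrite sequence connects them.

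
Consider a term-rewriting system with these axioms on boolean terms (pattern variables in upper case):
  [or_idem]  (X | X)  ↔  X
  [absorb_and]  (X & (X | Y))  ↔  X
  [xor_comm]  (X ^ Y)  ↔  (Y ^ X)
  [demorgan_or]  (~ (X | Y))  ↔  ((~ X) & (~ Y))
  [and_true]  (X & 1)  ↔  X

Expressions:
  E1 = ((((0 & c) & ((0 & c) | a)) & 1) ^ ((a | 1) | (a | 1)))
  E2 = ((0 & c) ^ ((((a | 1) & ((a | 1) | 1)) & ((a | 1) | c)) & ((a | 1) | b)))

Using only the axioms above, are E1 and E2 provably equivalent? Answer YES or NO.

step 1: or_idem (→) rewrites ((a | 1) | (a | 1)) into (a | 1), now ((((0 & c) & ((0 & c) | a)) & 1) ^ (a | 1))
step 2: and_true (→) rewrites (((0 & c) & ((0 & c) | a)) & 1) into ((0 & c) & ((0 & c) | a)), now (((0 & c) & ((0 & c) | a)) ^ (a | 1))
step 3: absorb_and (→) rewrites ((0 & c) & ((0 & c) | a)) into (0 & c), now ((0 & c) ^ (a | 1))
step 4: absorb_and (←) rewrites (a | 1) into ((a | 1) & ((a | 1) | b)), now ((0 & c) ^ ((a | 1) & ((a | 1) | b)))
step 5: absorb_and (←) rewrites (a | 1) into ((a | 1) & ((a | 1) | c)), now ((0 & c) ^ (((a | 1) & ((a | 1) | c)) & ((a | 1) | b)))
step 6: absorb_and (←) rewrites (a | 1) into ((a | 1) & ((a | 1) | 1)), which is E2

YES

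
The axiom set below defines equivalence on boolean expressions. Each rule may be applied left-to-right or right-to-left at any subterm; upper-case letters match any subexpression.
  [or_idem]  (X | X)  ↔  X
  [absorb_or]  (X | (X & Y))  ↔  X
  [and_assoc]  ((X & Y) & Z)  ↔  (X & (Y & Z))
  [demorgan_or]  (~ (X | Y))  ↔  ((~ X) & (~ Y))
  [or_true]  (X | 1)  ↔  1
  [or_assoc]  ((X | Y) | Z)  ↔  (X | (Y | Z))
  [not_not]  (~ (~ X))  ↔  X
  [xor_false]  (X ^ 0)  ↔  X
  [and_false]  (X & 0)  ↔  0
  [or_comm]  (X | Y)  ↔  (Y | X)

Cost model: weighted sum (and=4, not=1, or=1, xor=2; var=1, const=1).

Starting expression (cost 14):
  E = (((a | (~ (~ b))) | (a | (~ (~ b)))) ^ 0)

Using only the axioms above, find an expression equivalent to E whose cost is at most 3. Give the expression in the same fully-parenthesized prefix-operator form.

(a | b)   [cost 3]

step 1: or_idem (→) rewrites ((a | (~ (~ b))) | (a | (~ (~ b)))) into (a | (~ (~ b))), now ((a | (~ (~ b))) ^ 0)
step 2: not_not (→) rewrites (~ (~ b)) into b, now ((a | b) ^ 0)
step 3: xor_false (→) rewrites ((a | b) ^ 0) into (a | b), reaching cost 3 (bound 3)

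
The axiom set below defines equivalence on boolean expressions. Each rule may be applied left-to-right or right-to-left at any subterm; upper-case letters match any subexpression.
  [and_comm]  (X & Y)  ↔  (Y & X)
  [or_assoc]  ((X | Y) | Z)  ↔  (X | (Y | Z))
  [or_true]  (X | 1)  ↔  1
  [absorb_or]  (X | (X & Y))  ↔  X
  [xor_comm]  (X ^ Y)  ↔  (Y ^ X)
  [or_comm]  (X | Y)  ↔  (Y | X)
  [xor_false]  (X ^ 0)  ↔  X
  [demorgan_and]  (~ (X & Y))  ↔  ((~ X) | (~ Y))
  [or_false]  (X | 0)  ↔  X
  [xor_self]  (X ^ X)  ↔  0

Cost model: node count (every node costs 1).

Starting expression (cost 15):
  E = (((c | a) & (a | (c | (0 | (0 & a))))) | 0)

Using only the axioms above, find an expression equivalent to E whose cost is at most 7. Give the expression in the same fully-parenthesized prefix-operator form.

((c | a) & (c | a))   [cost 7]

step 1: absorb_or (→) rewrites (0 | (0 & a)) into 0, now (((c | a) & (a | (c | 0))) | 0)
step 2: or_comm (→) rewrites (a | (c | 0)) into ((c | 0) | a), now (((c | a) & ((c | 0) | a)) | 0)
step 3: or_false (→) rewrites (c | 0) into c, now (((c | a) & (c | a)) | 0)
step 4: or_false (→) rewrites (((c | a) & (c | a)) | 0) into ((c | a) & (c | a)), reaching cost 7 (bound 7)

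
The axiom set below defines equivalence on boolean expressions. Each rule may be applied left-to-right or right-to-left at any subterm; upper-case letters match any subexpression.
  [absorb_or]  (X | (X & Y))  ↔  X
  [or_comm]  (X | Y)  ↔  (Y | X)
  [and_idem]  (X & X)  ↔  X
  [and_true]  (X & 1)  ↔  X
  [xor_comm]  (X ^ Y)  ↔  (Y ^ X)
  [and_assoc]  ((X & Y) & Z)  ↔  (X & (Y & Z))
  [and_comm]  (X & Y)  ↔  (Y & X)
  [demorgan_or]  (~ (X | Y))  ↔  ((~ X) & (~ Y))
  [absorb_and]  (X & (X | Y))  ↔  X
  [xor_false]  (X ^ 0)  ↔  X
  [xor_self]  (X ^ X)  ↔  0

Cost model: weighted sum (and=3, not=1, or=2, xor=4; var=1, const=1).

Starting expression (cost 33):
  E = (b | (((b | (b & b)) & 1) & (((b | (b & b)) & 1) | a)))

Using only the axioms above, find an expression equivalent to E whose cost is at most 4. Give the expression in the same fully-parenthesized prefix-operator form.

(b | b)   [cost 4]

(1) (((b | (b & b)) & 1) & (((b | (b & b)) & 1) | a))  =[absorb_and →]=  ((b | (b & b)) & 1)    ⊢ (b | ((b | (b & b)) & 1))
(2) ((b | (b & b)) & 1)  =[and_true →]=  (b | (b & b))    ⊢ (b | (b | (b & b)))
(3) (b | (b & b))  =[absorb_or →]=  b    ⊢ cost 4, within 4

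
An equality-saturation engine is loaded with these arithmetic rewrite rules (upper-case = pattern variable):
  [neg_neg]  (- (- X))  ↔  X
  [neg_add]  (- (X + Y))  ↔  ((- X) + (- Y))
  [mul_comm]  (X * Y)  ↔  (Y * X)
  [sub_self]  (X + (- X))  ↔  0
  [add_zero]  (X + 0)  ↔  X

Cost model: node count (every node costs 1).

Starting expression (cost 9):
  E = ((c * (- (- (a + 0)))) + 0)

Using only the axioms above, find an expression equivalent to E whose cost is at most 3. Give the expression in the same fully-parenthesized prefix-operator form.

1. [add_zero →] (a + 0)  →  a;  E = ((c * (- (- a))) + 0)
2. [neg_neg →] (- (- a))  →  a;  E = ((c * a) + 0)
3. [add_zero →] ((c * a) + 0)  →  (c * a);  cost 3 ≤ 3, done

(c * a)   [cost 3]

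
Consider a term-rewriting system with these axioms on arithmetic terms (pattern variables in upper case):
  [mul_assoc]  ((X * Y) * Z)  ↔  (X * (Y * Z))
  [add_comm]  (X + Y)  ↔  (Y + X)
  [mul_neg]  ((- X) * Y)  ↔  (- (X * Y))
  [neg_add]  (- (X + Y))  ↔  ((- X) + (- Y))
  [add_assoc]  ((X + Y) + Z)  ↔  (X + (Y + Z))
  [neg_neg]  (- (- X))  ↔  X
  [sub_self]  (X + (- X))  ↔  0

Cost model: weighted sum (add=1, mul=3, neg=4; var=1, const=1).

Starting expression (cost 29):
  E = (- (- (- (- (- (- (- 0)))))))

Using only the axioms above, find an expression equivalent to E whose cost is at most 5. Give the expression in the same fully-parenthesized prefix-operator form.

(1) (- (- (- (- (- 0)))))  =[neg_neg →]=  (- (- (- 0)))    ⊢ (- (- (- (- (- 0)))))
(2) (- (- (- (- 0))))  =[neg_neg →]=  (- (- 0))    ⊢ (- (- (- 0)))
(3) (- (- (- 0)))  =[neg_neg →]=  (- 0)    ⊢ cost 5, within 5

(- 0)   [cost 5]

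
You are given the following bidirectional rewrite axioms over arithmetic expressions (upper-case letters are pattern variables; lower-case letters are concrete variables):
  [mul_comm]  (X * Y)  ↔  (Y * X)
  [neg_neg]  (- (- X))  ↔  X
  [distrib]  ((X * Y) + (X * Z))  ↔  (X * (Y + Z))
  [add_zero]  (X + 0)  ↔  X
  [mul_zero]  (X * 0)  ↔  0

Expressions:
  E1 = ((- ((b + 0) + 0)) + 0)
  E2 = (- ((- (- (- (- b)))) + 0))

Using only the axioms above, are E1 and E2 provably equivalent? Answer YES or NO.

step 1: add_zero (→) rewrites ((b + 0) + 0) into (b + 0), now ((- (b + 0)) + 0)
step 2: add_zero (→) rewrites (b + 0) into b, now ((- b) + 0)
step 3: add_zero (→) rewrites ((- b) + 0) into (- b)
step 4: neg_neg (←) rewrites (- b) into (- (- (- b)))
step 5: neg_neg (←) rewrites (- (- b)) into (- (- (- (- b)))), now (- (- (- (- (- b)))))
step 6: add_zero (←) rewrites (- (- (- (- b)))) into ((- (- (- (- b)))) + 0), which is E2

YES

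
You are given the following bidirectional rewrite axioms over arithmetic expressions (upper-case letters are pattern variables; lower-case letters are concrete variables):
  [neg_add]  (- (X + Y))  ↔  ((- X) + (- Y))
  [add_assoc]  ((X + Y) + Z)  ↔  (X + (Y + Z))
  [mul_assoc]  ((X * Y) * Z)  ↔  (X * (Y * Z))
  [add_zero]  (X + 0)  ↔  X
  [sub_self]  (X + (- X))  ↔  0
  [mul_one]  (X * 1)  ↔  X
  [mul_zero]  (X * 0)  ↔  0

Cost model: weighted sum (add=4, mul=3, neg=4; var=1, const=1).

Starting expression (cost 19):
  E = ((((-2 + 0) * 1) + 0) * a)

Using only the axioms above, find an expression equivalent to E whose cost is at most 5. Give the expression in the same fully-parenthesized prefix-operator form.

step 1: mul_one (→) rewrites ((-2 + 0) * 1) into (-2 + 0), now (((-2 + 0) + 0) * a)
step 2: add_zero (→) rewrites ((-2 + 0) + 0) into (-2 + 0), now ((-2 + 0) * a)
step 3: add_zero (→) rewrites (-2 + 0) into -2, reaching cost 5 (bound 5)

(-2 * a)   [cost 5]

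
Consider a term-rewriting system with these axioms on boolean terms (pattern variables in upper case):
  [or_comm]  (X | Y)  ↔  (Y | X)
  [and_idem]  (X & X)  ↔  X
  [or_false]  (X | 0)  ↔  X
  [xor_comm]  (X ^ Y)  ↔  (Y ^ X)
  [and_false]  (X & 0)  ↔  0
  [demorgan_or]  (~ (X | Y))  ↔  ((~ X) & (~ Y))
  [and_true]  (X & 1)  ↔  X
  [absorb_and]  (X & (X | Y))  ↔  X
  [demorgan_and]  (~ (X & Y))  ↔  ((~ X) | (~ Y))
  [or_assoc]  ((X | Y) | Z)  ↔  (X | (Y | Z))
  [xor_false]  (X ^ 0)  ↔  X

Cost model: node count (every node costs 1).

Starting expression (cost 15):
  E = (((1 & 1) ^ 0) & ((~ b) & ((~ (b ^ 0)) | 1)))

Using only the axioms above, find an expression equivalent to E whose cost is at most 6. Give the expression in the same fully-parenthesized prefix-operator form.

((1 & 1) & (~ b))   [cost 6]

step 1: xor_false (→) rewrites (b ^ 0) into b, now (((1 & 1) ^ 0) & ((~ b) & ((~ b) | 1)))
step 2: absorb_and (→) rewrites ((~ b) & ((~ b) | 1)) into (~ b), now (((1 & 1) ^ 0) & (~ b))
step 3: xor_false (→) rewrites ((1 & 1) ^ 0) into (1 & 1), reaching cost 6 (bound 6)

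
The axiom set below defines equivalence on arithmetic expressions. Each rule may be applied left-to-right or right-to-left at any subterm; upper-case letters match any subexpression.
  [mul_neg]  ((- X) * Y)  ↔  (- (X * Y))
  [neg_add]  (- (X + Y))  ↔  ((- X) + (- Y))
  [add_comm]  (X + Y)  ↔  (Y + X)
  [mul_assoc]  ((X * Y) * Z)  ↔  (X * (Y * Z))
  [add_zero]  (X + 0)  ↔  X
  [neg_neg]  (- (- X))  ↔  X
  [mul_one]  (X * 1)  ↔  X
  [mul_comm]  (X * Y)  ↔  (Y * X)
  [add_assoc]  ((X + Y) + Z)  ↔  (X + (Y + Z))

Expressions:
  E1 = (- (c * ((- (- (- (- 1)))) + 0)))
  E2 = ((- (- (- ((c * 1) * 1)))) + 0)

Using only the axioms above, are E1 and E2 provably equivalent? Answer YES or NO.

YES

(1) (- (- 1))  =[neg_neg →]=  1    ⊢ (- (c * ((- (- 1)) + 0)))
(2) (- (- 1))  =[neg_neg →]=  1    ⊢ (- (c * (1 + 0)))
(3) (1 + 0)  =[add_zero →]=  1    ⊢ (- (c * 1))
(4) (c * 1)  =[neg_neg ←]=  (- (- (c * 1)))    ⊢ (- (- (- (c * 1))))
(5) (- (- (- (c * 1))))  =[add_zero ←]=  ((- (- (- (c * 1)))) + 0)
(6) c  =[mul_one ←]=  (c * 1)    ⊢ E2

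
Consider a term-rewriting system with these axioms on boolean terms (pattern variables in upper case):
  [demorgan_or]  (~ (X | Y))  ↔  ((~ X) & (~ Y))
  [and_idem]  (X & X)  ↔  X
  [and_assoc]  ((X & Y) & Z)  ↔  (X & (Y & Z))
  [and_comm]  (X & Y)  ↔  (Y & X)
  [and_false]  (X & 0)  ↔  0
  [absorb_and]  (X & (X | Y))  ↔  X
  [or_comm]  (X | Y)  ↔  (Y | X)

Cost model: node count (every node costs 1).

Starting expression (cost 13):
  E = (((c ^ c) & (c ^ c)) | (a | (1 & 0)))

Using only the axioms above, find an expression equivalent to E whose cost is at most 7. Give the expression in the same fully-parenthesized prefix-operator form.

1. [or_comm →] (a | (1 & 0))  →  ((1 & 0) | a);  E = (((c ^ c) & (c ^ c)) | ((1 & 0) | a))
2. [and_idem →] ((c ^ c) & (c ^ c))  →  (c ^ c);  E = ((c ^ c) | ((1 & 0) | a))
3. [and_false →] (1 & 0)  →  0;  cost 7 ≤ 7, done

((c ^ c) | (0 | a))   [cost 7]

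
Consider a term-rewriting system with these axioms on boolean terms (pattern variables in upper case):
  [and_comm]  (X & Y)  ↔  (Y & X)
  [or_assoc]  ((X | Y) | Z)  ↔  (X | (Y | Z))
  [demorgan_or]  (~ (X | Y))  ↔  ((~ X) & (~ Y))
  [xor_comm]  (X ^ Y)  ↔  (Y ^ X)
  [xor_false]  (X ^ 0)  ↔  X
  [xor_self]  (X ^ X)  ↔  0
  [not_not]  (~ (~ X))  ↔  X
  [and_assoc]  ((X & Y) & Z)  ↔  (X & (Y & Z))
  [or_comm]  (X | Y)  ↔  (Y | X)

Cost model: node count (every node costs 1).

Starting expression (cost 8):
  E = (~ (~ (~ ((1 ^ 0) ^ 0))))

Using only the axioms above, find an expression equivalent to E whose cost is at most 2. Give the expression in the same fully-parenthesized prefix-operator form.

step 1: xor_false (→) rewrites ((1 ^ 0) ^ 0) into (1 ^ 0), now (~ (~ (~ (1 ^ 0))))
step 2: not_not (→) rewrites (~ (~ (~ (1 ^ 0)))) into (~ (1 ^ 0))
step 3: xor_false (→) rewrites (1 ^ 0) into 1, reaching cost 2 (bound 2)

(~ 1)   [cost 2]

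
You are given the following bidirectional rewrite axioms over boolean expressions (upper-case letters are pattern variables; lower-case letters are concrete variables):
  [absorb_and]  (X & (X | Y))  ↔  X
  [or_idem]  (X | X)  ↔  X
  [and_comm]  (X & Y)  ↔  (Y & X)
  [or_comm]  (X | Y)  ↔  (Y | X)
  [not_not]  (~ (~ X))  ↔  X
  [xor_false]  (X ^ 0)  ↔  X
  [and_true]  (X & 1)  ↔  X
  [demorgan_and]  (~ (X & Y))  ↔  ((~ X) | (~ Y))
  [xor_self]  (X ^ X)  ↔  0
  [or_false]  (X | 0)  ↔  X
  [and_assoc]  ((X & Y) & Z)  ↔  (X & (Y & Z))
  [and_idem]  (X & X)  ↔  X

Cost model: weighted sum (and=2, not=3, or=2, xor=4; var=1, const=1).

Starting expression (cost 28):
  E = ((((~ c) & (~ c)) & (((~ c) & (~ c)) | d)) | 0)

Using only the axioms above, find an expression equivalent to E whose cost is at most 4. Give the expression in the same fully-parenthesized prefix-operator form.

1. [absorb_and →] (((~ c) & (~ c)) & (((~ c) & (~ c)) | d))  →  ((~ c) & (~ c));  E = (((~ c) & (~ c)) | 0)
2. [and_idem →] ((~ c) & (~ c))  →  (~ c);  E = ((~ c) | 0)
3. [or_false →] ((~ c) | 0)  →  (~ c);  cost 4 ≤ 4, done

(~ c)   [cost 4]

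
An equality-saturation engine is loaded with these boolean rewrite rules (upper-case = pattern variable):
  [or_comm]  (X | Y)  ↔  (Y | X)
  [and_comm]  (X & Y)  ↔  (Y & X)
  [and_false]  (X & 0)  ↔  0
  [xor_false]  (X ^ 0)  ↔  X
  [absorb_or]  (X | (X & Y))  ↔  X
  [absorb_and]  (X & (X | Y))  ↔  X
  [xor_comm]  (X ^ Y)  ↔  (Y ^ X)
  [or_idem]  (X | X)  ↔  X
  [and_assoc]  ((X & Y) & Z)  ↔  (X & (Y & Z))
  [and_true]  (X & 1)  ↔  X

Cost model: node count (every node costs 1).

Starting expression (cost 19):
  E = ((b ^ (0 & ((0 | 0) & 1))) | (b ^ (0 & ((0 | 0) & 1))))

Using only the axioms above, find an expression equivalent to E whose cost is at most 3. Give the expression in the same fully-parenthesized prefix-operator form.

(1) ((b ^ (0 & ((0 | 0) & 1))) | (b ^ (0 & ((0 | 0) & 1))))  =[or_idem →]=  (b ^ (0 & ((0 | 0) & 1)))
(2) ((0 | 0) & 1)  =[and_true →]=  (0 | 0)    ⊢ (b ^ (0 & (0 | 0)))
(3) (0 & (0 | 0))  =[absorb_and →]=  0    ⊢ cost 3, within 3

(b ^ 0)   [cost 3]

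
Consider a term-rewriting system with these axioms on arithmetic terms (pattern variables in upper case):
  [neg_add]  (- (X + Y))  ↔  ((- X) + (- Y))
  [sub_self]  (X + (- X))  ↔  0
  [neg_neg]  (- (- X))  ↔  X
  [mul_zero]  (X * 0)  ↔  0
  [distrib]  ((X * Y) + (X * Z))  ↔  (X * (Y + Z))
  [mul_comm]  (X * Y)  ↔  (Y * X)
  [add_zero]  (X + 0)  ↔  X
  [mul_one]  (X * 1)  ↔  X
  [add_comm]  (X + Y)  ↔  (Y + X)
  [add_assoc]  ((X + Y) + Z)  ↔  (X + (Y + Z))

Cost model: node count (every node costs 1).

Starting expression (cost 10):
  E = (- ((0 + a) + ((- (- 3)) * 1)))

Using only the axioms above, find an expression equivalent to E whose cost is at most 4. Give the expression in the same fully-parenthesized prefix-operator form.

1. [mul_one →] ((- (- 3)) * 1)  →  (- (- 3));  E = (- ((0 + a) + (- (- 3))))
2. [neg_neg →] (- (- 3))  →  3;  E = (- ((0 + a) + 3))
3. [add_comm →] (0 + a)  →  (a + 0);  E = (- ((a + 0) + 3))
4. [add_zero →] (a + 0)  →  a;  cost 4 ≤ 4, done

(- (a + 3))   [cost 4]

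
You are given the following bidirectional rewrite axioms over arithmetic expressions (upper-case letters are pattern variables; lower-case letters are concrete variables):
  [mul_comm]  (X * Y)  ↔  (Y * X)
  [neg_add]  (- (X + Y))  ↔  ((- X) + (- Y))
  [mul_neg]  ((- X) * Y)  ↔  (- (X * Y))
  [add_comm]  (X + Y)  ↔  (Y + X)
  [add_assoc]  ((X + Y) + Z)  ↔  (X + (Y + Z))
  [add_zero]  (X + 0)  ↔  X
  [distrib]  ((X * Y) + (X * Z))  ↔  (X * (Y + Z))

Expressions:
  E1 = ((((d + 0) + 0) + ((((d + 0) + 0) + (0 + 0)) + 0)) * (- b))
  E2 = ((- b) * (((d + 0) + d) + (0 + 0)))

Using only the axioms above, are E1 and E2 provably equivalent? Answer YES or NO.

YES

step 1: add_zero (→) rewrites ((d + 0) + 0) into (d + 0), now ((((d + 0) + 0) + (((d + 0) + (0 + 0)) + 0)) * (- b))
step 2: add_zero (→) rewrites ((d + 0) + 0) into (d + 0), now (((d + 0) + (((d + 0) + (0 + 0)) + 0)) * (- b))
step 3: mul_comm (→) rewrites (((d + 0) + (((d + 0) + (0 + 0)) + 0)) * (- b)) into ((- b) * ((d + 0) + (((d + 0) + (0 + 0)) + 0)))
step 4: add_zero (→) rewrites (0 + 0) into 0, now ((- b) * ((d + 0) + (((d + 0) + 0) + 0)))
step 5: add_zero (→) rewrites (d + 0) into d, now ((- b) * (d + (((d + 0) + 0) + 0)))
step 6: add_zero (→) rewrites (((d + 0) + 0) + 0) into ((d + 0) + 0), now ((- b) * (d + ((d + 0) + 0)))
step 7: add_zero (→) rewrites ((d + 0) + 0) into (d + 0), now ((- b) * (d + (d + 0)))
step 8: add_zero (→) rewrites (d + 0) into d, now ((- b) * (d + d))
step 9: add_zero (←) rewrites (d + d) into ((d + d) + 0), now ((- b) * ((d + d) + 0))
step 10: add_zero (←) rewrites d into (d + 0), now ((- b) * (((d + 0) + d) + 0))
step 11: add_zero (←) rewrites 0 into (0 + 0), which is E2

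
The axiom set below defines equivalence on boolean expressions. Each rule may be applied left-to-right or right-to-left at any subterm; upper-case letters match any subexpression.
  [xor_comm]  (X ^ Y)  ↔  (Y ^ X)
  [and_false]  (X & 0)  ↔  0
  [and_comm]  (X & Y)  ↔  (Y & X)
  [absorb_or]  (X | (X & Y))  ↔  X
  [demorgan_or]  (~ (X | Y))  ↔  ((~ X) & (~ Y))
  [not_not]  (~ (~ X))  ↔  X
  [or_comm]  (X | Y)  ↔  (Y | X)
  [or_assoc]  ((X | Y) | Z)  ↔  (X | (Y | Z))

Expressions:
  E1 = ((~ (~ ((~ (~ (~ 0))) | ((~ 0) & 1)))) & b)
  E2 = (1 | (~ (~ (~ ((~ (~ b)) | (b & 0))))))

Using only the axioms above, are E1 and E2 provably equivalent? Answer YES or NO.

The axioms are sound identities: if E1 ↔* E2 then E1 and E2 evaluate identically under any assignment.
Under b=0: E1 evaluates to 0, E2 to 1. Distinct ⇒ no rewrite sequence connects them.

NO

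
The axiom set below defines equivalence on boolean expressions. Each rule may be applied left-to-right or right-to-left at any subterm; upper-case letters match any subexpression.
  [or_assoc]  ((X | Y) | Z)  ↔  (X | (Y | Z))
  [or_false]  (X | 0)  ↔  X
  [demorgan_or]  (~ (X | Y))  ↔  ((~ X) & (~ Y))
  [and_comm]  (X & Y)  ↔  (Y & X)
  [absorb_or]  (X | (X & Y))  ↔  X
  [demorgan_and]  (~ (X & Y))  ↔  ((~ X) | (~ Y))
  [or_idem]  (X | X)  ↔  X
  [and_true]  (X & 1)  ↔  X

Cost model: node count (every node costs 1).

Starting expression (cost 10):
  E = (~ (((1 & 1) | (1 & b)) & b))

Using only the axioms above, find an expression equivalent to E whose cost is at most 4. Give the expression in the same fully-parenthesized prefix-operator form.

(1) (((1 & 1) | (1 & b)) & b)  =[and_comm →]=  (b & ((1 & 1) | (1 & b)))    ⊢ (~ (b & ((1 & 1) | (1 & b))))
(2) (1 & 1)  =[and_true →]=  1    ⊢ (~ (b & (1 | (1 & b))))
(3) (1 | (1 & b))  =[absorb_or →]=  1    ⊢ cost 4, within 4

(~ (b & 1))   [cost 4]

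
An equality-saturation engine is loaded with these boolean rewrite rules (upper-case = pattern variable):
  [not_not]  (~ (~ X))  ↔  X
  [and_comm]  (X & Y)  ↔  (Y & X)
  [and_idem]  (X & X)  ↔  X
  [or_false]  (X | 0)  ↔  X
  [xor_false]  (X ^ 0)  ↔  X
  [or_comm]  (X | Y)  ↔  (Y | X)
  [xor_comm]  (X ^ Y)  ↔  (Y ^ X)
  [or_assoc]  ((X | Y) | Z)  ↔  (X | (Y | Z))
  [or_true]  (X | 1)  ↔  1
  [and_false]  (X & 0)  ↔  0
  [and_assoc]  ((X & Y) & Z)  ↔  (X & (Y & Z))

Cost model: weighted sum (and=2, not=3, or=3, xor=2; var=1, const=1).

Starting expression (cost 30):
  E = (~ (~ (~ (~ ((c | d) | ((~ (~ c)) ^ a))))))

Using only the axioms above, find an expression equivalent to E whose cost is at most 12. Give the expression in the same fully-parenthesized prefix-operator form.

((c | d) | (c ^ a))   [cost 12]

(1) (~ (~ (~ (~ ((c | d) | ((~ (~ c)) ^ a))))))  =[not_not →]=  (~ (~ ((c | d) | ((~ (~ c)) ^ a))))
(2) (~ (~ c))  =[not_not →]=  c    ⊢ (~ (~ ((c | d) | (c ^ a))))
(3) (~ (~ ((c | d) | (c ^ a))))  =[not_not →]=  ((c | d) | (c ^ a))    ⊢ cost 12, within 12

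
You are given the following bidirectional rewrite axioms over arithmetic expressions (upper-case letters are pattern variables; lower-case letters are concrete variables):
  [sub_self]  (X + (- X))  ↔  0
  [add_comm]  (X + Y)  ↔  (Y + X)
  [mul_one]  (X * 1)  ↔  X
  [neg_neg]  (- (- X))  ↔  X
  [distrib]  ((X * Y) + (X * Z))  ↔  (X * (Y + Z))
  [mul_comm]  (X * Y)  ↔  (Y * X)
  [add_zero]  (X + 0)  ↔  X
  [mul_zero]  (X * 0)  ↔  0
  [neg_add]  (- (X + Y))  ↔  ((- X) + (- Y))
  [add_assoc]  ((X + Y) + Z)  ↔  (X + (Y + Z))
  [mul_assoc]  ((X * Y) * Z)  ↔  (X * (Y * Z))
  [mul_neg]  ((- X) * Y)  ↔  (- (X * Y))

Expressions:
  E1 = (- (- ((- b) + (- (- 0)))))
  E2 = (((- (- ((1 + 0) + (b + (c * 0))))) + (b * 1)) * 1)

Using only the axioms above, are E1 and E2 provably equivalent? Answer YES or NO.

NO

All listed rules preserve value, hence provable equivalence implies equal values everywhere; look for a separating assignment.
b=0, c=0 gives E1 ↦ 0, E2 ↦ 1; values differ ⇒ not provably equivalent.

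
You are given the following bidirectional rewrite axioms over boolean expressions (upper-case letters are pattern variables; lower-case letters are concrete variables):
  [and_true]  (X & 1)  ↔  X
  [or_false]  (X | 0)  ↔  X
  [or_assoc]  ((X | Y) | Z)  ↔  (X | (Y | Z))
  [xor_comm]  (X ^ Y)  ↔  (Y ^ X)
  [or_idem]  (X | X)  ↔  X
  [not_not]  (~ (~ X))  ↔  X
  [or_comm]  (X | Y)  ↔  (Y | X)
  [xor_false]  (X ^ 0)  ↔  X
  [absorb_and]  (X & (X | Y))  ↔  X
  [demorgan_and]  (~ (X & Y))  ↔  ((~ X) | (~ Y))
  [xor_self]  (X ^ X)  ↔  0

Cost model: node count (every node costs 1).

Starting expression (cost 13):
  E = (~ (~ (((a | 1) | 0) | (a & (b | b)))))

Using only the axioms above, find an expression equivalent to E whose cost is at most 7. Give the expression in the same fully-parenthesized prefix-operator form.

((a | 1) | (a & b))   [cost 7]

step 1: or_idem (→) rewrites (b | b) into b, now (~ (~ (((a | 1) | 0) | (a & b))))
step 2: not_not (→) rewrites (~ (~ (((a | 1) | 0) | (a & b)))) into (((a | 1) | 0) | (a & b))
step 3: or_false (→) rewrites ((a | 1) | 0) into (a | 1), reaching cost 7 (bound 7)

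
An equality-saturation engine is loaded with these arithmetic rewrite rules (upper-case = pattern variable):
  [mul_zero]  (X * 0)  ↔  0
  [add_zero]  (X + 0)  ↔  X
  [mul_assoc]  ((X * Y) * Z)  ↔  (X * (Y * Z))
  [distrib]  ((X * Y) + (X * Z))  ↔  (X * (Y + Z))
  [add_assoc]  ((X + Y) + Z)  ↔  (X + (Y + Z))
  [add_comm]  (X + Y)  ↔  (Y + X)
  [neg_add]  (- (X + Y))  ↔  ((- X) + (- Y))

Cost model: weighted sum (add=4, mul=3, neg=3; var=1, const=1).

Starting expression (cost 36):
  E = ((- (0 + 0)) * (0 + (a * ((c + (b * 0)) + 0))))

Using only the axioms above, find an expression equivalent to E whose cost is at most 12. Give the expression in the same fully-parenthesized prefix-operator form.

((- 0) * (a * c))   [cost 12]

(1) (b * 0)  =[mul_zero →]=  0    ⊢ ((- (0 + 0)) * (0 + (a * ((c + 0) + 0))))
(2) (0 + 0)  =[add_zero →]=  0    ⊢ ((- 0) * (0 + (a * ((c + 0) + 0))))
(3) (0 + (a * ((c + 0) + 0)))  =[add_comm →]=  ((a * ((c + 0) + 0)) + 0)    ⊢ ((- 0) * ((a * ((c + 0) + 0)) + 0))
(4) ((a * ((c + 0) + 0)) + 0)  =[add_zero →]=  (a * ((c + 0) + 0))    ⊢ ((- 0) * (a * ((c + 0) + 0)))
(5) (c + 0)  =[add_zero →]=  c    ⊢ ((- 0) * (a * (c + 0)))
(6) (c + 0)  =[add_zero →]=  c    ⊢ cost 12, within 12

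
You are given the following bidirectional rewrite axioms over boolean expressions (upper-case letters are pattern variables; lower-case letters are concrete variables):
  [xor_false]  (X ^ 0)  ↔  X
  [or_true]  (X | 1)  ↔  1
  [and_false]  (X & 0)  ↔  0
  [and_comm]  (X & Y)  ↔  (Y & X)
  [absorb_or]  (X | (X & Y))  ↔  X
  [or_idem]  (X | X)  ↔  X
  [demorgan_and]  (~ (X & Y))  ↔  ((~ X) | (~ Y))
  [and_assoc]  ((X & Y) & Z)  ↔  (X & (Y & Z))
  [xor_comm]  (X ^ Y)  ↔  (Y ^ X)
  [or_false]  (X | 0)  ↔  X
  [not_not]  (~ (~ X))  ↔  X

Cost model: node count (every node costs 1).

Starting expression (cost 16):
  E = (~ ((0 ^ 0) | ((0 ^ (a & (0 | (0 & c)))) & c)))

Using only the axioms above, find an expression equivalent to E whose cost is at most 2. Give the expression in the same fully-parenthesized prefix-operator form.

step 1: absorb_or (→) rewrites (0 | (0 & c)) into 0, now (~ ((0 ^ 0) | ((0 ^ (a & 0)) & c)))
step 2: and_false (→) rewrites (a & 0) into 0, now (~ ((0 ^ 0) | ((0 ^ 0) & c)))
step 3: absorb_or (→) rewrites ((0 ^ 0) | ((0 ^ 0) & c)) into (0 ^ 0), now (~ (0 ^ 0))
step 4: xor_false (→) rewrites (0 ^ 0) into 0, reaching cost 2 (bound 2)

(~ 0)   [cost 2]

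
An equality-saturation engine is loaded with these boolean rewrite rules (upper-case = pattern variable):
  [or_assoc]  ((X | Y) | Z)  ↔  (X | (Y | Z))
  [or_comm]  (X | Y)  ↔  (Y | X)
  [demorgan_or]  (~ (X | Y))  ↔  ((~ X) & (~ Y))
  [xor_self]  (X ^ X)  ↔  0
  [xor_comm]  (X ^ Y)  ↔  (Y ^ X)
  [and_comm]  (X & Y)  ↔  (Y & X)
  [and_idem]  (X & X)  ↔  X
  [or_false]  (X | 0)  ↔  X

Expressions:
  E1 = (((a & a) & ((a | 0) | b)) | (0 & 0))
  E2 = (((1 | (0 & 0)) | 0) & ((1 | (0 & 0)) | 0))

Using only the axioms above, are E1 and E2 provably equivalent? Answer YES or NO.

Every axiom is a valid identity, so a rewrite proof would force E1 and E2 to agree under every assignment.
At a=0, b=0: E1 = 0 but E2 = 1; they differ, so no derivation exists.

NO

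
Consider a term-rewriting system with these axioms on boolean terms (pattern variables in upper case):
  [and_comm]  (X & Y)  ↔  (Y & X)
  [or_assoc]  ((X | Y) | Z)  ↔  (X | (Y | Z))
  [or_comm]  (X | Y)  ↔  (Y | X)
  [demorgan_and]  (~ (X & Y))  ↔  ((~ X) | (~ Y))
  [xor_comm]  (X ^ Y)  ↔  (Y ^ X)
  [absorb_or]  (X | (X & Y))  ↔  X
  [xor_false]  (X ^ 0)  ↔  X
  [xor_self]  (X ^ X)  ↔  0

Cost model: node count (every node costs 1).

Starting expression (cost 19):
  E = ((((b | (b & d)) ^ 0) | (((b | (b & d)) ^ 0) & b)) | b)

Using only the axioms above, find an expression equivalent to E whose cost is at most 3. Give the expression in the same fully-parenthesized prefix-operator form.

(b | b)   [cost 3]

1. [absorb_or →] (((b | (b & d)) ^ 0) | (((b | (b & d)) ^ 0) & b))  →  ((b | (b & d)) ^ 0);  E = (((b | (b & d)) ^ 0) | b)
2. [absorb_or →] (b | (b & d))  →  b;  E = ((b ^ 0) | b)
3. [xor_false →] (b ^ 0)  →  b;  cost 3 ≤ 3, done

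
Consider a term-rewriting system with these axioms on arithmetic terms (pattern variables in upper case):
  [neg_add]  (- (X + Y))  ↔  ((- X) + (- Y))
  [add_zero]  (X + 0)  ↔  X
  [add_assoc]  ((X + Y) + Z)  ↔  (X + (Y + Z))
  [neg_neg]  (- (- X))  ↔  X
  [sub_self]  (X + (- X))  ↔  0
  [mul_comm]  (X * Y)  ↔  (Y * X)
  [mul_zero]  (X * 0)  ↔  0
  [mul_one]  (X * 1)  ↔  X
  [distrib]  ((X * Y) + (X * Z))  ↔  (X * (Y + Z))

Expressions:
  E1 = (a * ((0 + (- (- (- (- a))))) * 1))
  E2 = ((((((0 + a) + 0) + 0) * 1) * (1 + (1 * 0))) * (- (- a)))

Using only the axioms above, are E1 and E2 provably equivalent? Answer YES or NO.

YES

step 1: mul_one (→) rewrites ((0 + (- (- (- (- a))))) * 1) into (0 + (- (- (- (- a))))), now (a * (0 + (- (- (- (- a))))))
step 2: neg_neg (→) rewrites (- (- (- (- a)))) into (- (- a)), now (a * (0 + (- (- a))))
step 3: neg_neg (→) rewrites (- (- a)) into a, now (a * (0 + a))
step 4: neg_neg (←) rewrites a into (- (- a)), now ((- (- a)) * (0 + a))
step 5: add_zero (←) rewrites (0 + a) into ((0 + a) + 0), now ((- (- a)) * ((0 + a) + 0))
step 6: mul_comm (→) rewrites ((- (- a)) * ((0 + a) + 0)) into (((0 + a) + 0) * (- (- a)))
step 7: mul_one (←) rewrites ((0 + a) + 0) into (((0 + a) + 0) * 1), now ((((0 + a) + 0) * 1) * (- (- a)))
step 8: add_zero (←) rewrites (0 + a) into ((0 + a) + 0), now (((((0 + a) + 0) + 0) * 1) * (- (- a)))
step 9: add_zero (←) rewrites 1 into (1 + 0), now (((((0 + a) + 0) + 0) * (1 + 0)) * (- (- a)))
step 10: mul_zero (←) rewrites 0 into (1 * 0), now (((((0 + a) + 0) + 0) * (1 + (1 * 0))) * (- (- a)))
step 11: mul_one (←) rewrites (((0 + a) + 0) + 0) into ((((0 + a) + 0) + 0) * 1), which is E2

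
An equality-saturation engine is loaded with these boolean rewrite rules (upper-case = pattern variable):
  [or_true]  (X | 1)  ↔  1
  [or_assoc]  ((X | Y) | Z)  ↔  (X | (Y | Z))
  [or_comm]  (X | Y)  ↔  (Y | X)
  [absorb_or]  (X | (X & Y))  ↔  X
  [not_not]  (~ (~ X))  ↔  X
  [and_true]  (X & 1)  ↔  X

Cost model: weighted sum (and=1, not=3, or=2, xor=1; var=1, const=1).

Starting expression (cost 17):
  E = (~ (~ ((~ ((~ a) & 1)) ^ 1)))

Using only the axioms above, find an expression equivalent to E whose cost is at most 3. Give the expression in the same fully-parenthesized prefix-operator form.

step 1: and_true (→) rewrites ((~ a) & 1) into (~ a), now (~ (~ ((~ (~ a)) ^ 1)))
step 2: not_not (→) rewrites (~ (~ ((~ (~ a)) ^ 1))) into ((~ (~ a)) ^ 1)
step 3: not_not (→) rewrites (~ (~ a)) into a, reaching cost 3 (bound 3)

(a ^ 1)   [cost 3]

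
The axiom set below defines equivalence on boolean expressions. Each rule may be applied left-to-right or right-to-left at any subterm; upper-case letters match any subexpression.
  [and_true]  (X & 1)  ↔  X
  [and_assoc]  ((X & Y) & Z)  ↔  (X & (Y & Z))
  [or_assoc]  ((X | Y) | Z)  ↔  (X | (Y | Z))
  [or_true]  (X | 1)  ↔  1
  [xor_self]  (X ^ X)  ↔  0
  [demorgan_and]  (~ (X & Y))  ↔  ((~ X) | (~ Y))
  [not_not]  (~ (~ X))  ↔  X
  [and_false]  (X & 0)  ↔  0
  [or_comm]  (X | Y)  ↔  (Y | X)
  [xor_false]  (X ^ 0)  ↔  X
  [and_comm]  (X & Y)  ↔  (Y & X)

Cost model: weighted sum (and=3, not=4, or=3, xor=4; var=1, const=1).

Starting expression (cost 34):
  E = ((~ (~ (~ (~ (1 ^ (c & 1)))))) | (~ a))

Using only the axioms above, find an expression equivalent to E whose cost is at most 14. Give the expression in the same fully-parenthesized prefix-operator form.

(1) (c & 1)  =[and_true →]=  c    ⊢ ((~ (~ (~ (~ (1 ^ c))))) | (~ a))
(2) (~ (~ (~ (1 ^ c))))  =[not_not →]=  (~ (1 ^ c))    ⊢ ((~ (~ (1 ^ c))) | (~ a))
(3) (~ (~ (1 ^ c)))  =[not_not →]=  (1 ^ c)    ⊢ cost 14, within 14

((1 ^ c) | (~ a))   [cost 14]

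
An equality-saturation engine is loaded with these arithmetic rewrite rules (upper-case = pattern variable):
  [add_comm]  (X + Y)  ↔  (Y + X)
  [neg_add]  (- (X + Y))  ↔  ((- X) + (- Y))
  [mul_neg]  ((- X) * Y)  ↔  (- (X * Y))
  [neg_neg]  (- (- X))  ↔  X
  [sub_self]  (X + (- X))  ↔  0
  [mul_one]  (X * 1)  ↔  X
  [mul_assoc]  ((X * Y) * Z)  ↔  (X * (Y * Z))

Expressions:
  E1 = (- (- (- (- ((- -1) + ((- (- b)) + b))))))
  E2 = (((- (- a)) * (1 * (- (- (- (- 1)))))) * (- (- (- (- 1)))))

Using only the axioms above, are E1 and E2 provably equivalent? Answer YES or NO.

NO

Every axiom is a valid identity, so a rewrite proof would force E1 and E2 to agree under every assignment.
At a=0, b=0: E1 = 1 but E2 = 0; they differ, so no derivation exists.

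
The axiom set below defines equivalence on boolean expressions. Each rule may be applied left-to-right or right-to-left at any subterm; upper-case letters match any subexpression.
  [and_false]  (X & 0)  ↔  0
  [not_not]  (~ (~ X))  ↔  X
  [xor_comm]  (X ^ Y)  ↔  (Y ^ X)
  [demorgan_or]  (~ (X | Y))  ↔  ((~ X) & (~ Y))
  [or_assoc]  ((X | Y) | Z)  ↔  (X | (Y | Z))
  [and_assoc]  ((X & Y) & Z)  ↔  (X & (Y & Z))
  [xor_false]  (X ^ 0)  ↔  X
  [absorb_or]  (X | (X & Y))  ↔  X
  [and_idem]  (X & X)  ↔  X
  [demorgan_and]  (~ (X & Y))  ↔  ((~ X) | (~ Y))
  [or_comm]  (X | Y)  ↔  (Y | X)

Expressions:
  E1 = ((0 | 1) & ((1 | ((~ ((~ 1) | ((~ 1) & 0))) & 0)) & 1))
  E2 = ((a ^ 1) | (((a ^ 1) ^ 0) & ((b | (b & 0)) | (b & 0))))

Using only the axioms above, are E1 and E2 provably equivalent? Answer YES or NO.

The axioms are sound identities: if E1 ↔* E2 then E1 and E2 evaluate identically under any assignment.
Under a=1, b=0: E1 evaluates to 1, E2 to 0. Distinct ⇒ no rewrite sequence connects them.

NO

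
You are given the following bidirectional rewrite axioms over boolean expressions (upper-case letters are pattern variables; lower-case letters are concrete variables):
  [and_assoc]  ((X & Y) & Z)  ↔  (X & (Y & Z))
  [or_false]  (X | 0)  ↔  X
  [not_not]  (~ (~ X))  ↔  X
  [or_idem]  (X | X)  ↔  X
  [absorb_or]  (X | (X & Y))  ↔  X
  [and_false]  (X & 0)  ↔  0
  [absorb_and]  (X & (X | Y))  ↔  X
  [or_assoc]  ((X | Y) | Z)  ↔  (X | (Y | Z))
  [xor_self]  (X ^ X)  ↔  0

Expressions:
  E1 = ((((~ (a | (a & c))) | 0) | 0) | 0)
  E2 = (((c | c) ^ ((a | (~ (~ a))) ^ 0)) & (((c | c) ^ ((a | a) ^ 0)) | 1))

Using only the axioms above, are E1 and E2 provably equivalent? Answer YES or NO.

Every axiom is a valid identity, so a rewrite proof would force E1 and E2 to agree under every assignment.
At a=0, c=0: E1 = 1 but E2 = 0; they differ, so no derivation exists.

NO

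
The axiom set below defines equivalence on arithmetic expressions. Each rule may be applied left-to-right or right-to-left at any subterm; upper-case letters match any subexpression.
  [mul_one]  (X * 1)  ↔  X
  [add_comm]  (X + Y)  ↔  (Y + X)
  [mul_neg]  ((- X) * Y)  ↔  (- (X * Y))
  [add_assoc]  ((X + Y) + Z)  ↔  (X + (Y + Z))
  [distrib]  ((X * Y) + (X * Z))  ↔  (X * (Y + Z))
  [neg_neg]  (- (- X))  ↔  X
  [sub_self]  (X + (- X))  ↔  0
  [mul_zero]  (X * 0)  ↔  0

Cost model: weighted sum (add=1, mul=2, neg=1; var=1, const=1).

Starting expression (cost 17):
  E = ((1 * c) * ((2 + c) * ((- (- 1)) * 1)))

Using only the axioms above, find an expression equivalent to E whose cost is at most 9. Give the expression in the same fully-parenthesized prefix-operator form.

step 1: mul_one (→) rewrites ((- (- 1)) * 1) into (- (- 1)), now ((1 * c) * ((2 + c) * (- (- 1))))
step 2: neg_neg (→) rewrites (- (- 1)) into 1, now ((1 * c) * ((2 + c) * 1))
step 3: mul_one (→) rewrites ((2 + c) * 1) into (2 + c), reaching cost 9 (bound 9)

((1 * c) * (2 + c))   [cost 9]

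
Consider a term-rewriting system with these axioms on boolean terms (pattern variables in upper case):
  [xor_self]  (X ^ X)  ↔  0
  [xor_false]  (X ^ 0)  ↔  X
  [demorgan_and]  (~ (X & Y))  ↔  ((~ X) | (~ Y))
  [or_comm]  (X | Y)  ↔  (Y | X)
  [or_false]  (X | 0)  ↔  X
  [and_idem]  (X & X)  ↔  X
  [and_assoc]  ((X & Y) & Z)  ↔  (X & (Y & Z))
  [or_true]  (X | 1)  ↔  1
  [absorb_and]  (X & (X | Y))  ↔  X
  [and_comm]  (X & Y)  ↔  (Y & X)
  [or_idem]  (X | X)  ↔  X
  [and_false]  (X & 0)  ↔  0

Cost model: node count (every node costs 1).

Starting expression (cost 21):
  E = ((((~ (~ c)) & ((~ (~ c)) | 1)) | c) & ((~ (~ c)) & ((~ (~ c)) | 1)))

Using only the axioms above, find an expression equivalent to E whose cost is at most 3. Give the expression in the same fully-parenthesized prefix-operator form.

step 1: and_comm (→) rewrites ((((~ (~ c)) & ((~ (~ c)) | 1)) | c) & ((~ (~ c)) & ((~ (~ c)) | 1))) into (((~ (~ c)) & ((~ (~ c)) | 1)) & (((~ (~ c)) & ((~ (~ c)) | 1)) | c))
step 2: absorb_and (→) rewrites (((~ (~ c)) & ((~ (~ c)) | 1)) & (((~ (~ c)) & ((~ (~ c)) | 1)) | c)) into ((~ (~ c)) & ((~ (~ c)) | 1))
step 3: absorb_and (→) rewrites ((~ (~ c)) & ((~ (~ c)) | 1)) into (~ (~ c)), reaching cost 3 (bound 3)

(~ (~ c))   [cost 3]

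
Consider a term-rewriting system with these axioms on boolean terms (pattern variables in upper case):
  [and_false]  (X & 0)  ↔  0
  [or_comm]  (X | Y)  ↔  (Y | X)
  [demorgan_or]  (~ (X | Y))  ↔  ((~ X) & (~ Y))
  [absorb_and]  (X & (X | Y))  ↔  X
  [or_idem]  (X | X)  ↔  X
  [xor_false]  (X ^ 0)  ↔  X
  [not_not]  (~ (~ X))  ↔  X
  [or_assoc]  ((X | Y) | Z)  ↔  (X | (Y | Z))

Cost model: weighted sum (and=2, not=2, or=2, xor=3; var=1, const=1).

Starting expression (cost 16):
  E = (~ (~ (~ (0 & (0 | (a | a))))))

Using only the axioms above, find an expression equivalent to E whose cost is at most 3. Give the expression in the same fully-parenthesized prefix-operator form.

(~ 0)   [cost 3]

step 1: or_idem (→) rewrites (a | a) into a, now (~ (~ (~ (0 & (0 | a)))))
step 2: absorb_and (→) rewrites (0 & (0 | a)) into 0, now (~ (~ (~ 0)))
step 3: not_not (→) rewrites (~ (~ (~ 0))) into (~ 0), reaching cost 3 (bound 3)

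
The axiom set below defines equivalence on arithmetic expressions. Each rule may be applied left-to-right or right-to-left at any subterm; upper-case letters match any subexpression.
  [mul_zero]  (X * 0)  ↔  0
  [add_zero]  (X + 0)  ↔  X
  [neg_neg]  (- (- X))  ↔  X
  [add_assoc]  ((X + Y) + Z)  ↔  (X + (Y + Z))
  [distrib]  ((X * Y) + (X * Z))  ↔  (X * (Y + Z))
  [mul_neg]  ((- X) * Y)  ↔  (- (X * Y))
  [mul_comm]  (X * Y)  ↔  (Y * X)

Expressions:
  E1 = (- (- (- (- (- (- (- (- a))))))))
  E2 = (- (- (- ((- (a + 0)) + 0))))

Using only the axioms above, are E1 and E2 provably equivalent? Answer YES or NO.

YES

1. [neg_neg →] (- (- (- (- (- (- (- (- a))))))))  →  (- (- (- (- (- (- a))))))
2. [neg_neg →] (- (- a))  →  a;  E1 = (- (- (- (- a))))
3. [neg_neg →] (- (- (- (- a))))  →  (- (- a))
4. [add_zero ←] a  →  (a + 0);  E1 = (- (- (a + 0)))
5. [neg_neg ←] (- (a + 0))  →  (- (- (- (a + 0))));  E1 = (- (- (- (- (a + 0)))))
6. [add_zero ←] (- (a + 0))  →  ((- (a + 0)) + 0);  this is E2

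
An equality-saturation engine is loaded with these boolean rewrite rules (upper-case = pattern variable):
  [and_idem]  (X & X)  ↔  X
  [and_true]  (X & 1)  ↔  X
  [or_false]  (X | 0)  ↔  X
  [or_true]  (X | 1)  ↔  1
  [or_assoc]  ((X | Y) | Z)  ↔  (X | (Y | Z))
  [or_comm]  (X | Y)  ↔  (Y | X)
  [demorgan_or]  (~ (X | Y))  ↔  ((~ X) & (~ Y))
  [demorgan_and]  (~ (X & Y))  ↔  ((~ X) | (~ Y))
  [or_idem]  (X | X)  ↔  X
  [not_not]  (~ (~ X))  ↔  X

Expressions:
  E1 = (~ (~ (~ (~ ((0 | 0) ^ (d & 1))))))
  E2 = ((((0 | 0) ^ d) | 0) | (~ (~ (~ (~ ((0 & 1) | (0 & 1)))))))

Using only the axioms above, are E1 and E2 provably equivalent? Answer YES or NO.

(1) (~ (~ ((0 | 0) ^ (d & 1))))  =[not_not →]=  ((0 | 0) ^ (d & 1))    ⊢ (~ (~ ((0 | 0) ^ (d & 1))))
(2) (~ (~ ((0 | 0) ^ (d & 1))))  =[not_not →]=  ((0 | 0) ^ (d & 1))
(3) (d & 1)  =[and_true →]=  d    ⊢ ((0 | 0) ^ d)
(4) ((0 | 0) ^ d)  =[or_false ←]=  (((0 | 0) ^ d) | 0)
(5) (((0 | 0) ^ d) | 0)  =[or_false ←]=  ((((0 | 0) ^ d) | 0) | 0)
(6) 0  =[not_not ←]=  (~ (~ 0))    ⊢ ((((0 | 0) ^ d) | 0) | (~ (~ 0)))
(7) 0  =[and_true ←]=  (0 & 1)    ⊢ ((((0 | 0) ^ d) | 0) | (~ (~ (0 & 1))))
(8) (0 & 1)  =[or_idem ←]=  ((0 & 1) | (0 & 1))    ⊢ ((((0 | 0) ^ d) | 0) | (~ (~ ((0 & 1) | (0 & 1)))))
(9) ((0 & 1) | (0 & 1))  =[not_not ←]=  (~ (~ ((0 & 1) | (0 & 1))))    ⊢ E2

YES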